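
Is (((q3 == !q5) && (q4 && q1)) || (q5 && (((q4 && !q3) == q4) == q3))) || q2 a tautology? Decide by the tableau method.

Assume the negation and expand:
Initial set: {!((((q3 == !q5) && (q4 && q1)) || (q5 && (((q4 && !q3) == q4) == q3))) || q2)}.
!((((q3 == !q5) && (q4 && q1)) || (q5 && (((q4 && !q3) == q4) == q3))) || q2): α-rule — add !(((q3 == !q5) && (q4 && q1)) || (q5 && (((q4 && !q3) == q4) == q3))), !q2.
!(((q3 == !q5) && (q4 && q1)) || (q5 && (((q4 && !q3) == q4) == q3))): α-rule — add !((q3 == !q5) && (q4 && q1)), !(q5 && (((q4 && !q3) == q4) == q3)).
!((q3 == !q5) && (q4 && q1)): β-rule — branch into !(q3 == !q5)  //  !(q4 && q1).
  branch 1 (add !(q3 == !q5)):
    !(q5 && (((q4 && !q3) == q4) == q3)): β-rule — branch into !q5  //  !(((q4 && !q3) == q4) == q3).
      branch 1.1 (add !q5):
        !(q3 == !q5): β-rule — branch into q3, !!q5  //  !q3, !q5.
          branch 1.1.1 (add q3, !!q5):
            × closes — contains both q5 and !q5.
          branch 1.1.2 (add !q3, !q5):
            ○ open, literals {q2=false, q3=false, q5=false}.
      branch 1.2 (add !(((q4 && !q3) == q4) == q3)):
        !(q3 == !q5): β-rule — branch into q3, !!q5  //  !q3, !q5.
          branch 1.2.1 (add q3, !!q5):
            !(((q4 && !q3) == q4) == q3): β-rule — branch into ((q4 && !q3) == q4), !q3  //  !((q4 && !q3) == q4), q3.
              branch 1.2.1.1 (add ((q4 && !q3) == q4), !q3):
                × closes — contains both q3 and !q3.
              branch 1.2.1.2 (add !((q4 && !q3) == q4), q3):
                !((q4 && !q3) == q4): β-rule — branch into (q4 && !q3), !q4  //  !(q4 && !q3), q4.
                  branch 1.2.1.2.1 (add (q4 && !q3), !q4):
                    (q4 && !q3): α-rule — add q4, !q3.
                    × closes — contains both q4 and !q4.
                  branch 1.2.1.2.2 (add !(q4 && !q3), q4):
                    !(q4 && !q3): β-rule — branch into !q4  //  !!q3.
                      branch 1.2.1.2.2.1 (add !q4):
                        × closes — contains both q4 and !q4.
                      branch 1.2.1.2.2.2 (add !!q3):
                        ○ open, literals {q2=false, q3=true, q4=true, q5=true}.
          branch 1.2.2 (add !q3, !q5):
            !(((q4 && !q3) == q4) == q3): β-rule — branch into ((q4 && !q3) == q4), !q3  //  !((q4 && !q3) == q4), q3.
              branch 1.2.2.1 (add ((q4 && !q3) == q4), !q3):
                ((q4 && !q3) == q4): β-rule — branch into (q4 && !q3), q4  //  !(q4 && !q3), !q4.
                  branch 1.2.2.1.1 (add (q4 && !q3), q4):
                    (q4 && !q3): α-rule — add q4, !q3.
                    ○ open, literals {q2=false, q3=false, q4=true, q5=false}.
                  branch 1.2.2.1.2 (add !(q4 && !q3), !q4):
                    !(q4 && !q3): β-rule — branch into !q4  //  !!q3.
                      branch 1.2.2.1.2.1 (add !q4):
                        ○ open, literals {q2=false, q3=false, q4=false, q5=false}.
                      branch 1.2.2.1.2.2 (add !!q3):
                        × closes — contains both q3 and !q3.
              branch 1.2.2.2 (add !((q4 && !q3) == q4), q3):
                × closes — contains both q3 and !q3.
  branch 2 (add !(q4 && q1)):
    !(q5 && (((q4 && !q3) == q4) == q3)): β-rule — branch into !q5  //  !(((q4 && !q3) == q4) == q3).
      branch 2.1 (add !q5):
        !(q4 && q1): β-rule — branch into !q4  //  !q1.
          branch 2.1.1 (add !q4):
            ○ open, literals {q2=false, q4=false, q5=false}.
          branch 2.1.2 (add !q1):
            ○ open, literals {q1=false, q2=false, q5=false}.
      branch 2.2 (add !(((q4 && !q3) == q4) == q3)):
        !(q4 && q1): β-rule — branch into !q4  //  !q1.
          branch 2.2.1 (add !q4):
            !(((q4 && !q3) == q4) == q3): β-rule — branch into ((q4 && !q3) == q4), !q3  //  !((q4 && !q3) == q4), q3.
              branch 2.2.1.1 (add ((q4 && !q3) == q4), !q3):
                ((q4 && !q3) == q4): β-rule — branch into (q4 && !q3), q4  //  !(q4 && !q3), !q4.
                  branch 2.2.1.1.1 (add (q4 && !q3), q4):
                    × closes — contains both q4 and !q4.
                  branch 2.2.1.1.2 (add !(q4 && !q3), !q4):
                    !(q4 && !q3): β-rule — branch into !q4  //  !!q3.
                      branch 2.2.1.1.2.1 (add !q4):
                        ○ open, literals {q2=false, q3=false, q4=false}.
                      branch 2.2.1.1.2.2 (add !!q3):
                        × closes — contains both q3 and !q3.
              branch 2.2.1.2 (add !((q4 && !q3) == q4), q3):
                !((q4 && !q3) == q4): β-rule — branch into (q4 && !q3), !q4  //  !(q4 && !q3), q4.
                  branch 2.2.1.2.1 (add (q4 && !q3), !q4):
                    (q4 && !q3): α-rule — add q4, !q3.
                    × closes — contains both q4 and !q4.
                  branch 2.2.1.2.2 (add !(q4 && !q3), q4):
                    × closes — contains both q4 and !q4.
          branch 2.2.2 (add !q1):
            !(((q4 && !q3) == q4) == q3): β-rule — branch into ((q4 && !q3) == q4), !q3  //  !((q4 && !q3) == q4), q3.
              branch 2.2.2.1 (add ((q4 && !q3) == q4), !q3):
                ((q4 && !q3) == q4): β-rule — branch into (q4 && !q3), q4  //  !(q4 && !q3), !q4.
                  branch 2.2.2.1.1 (add (q4 && !q3), q4):
                    (q4 && !q3): α-rule — add q4, !q3.
                    ○ open, literals {q1=false, q2=false, q3=false, q4=true}.
                  branch 2.2.2.1.2 (add !(q4 && !q3), !q4):
                    !(q4 && !q3): β-rule — branch into !q4  //  !!q3.
                      branch 2.2.2.1.2.1 (add !q4):
                        ○ open, literals {q1=false, q2=false, q3=false, q4=false}.
                      branch 2.2.2.1.2.2 (add !!q3):
                        × closes — contains both q3 and !q3.
              branch 2.2.2.2 (add !((q4 && !q3) == q4), q3):
                !((q4 && !q3) == q4): β-rule — branch into (q4 && !q3), !q4  //  !(q4 && !q3), q4.
                  branch 2.2.2.2.1 (add (q4 && !q3), !q4):
                    (q4 && !q3): α-rule — add q4, !q3.
                    × closes — contains both q4 and !q4.
                  branch 2.2.2.2.2 (add !(q4 && !q3), q4):
                    !(q4 && !q3): β-rule — branch into !q4  //  !!q3.
                      branch 2.2.2.2.2.1 (add !q4):
                        × closes — contains both q4 and !q4.
                      branch 2.2.2.2.2.2 (add !!q3):
                        ○ open, literals {q1=false, q2=false, q3=true, q4=true}.
13 branches closed, 10 open.
An open branch gives a countermodel: q2=false, q3=false, q5=false (unmentioned atoms arbitrary); under it the original formula is false.

Not valid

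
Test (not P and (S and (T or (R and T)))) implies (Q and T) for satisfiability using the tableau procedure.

Initial set: {((not P and (S and (T or (R and T)))) implies (Q and T))}.
((not P and (S and (T or (R and T)))) implies (Q and T)): β-rule — branch into not (not P and (S and (T or (R and T))))  //  (Q and T).
  branch 1 (add not (not P and (S and (T or (R and T))))):
    not (not P and (S and (T or (R and T)))): β-rule — branch into not not P  //  not (S and (T or (R and T))).
      branch 1.1 (add not not P):
        ○ open, literals {P=1}.
      branch 1.2 (add not (S and (T or (R and T)))):
        not (S and (T or (R and T))): β-rule — branch into not S  //  not (T or (R and T)).
          branch 1.2.1 (add not S):
            ○ open, literals {S=0}.
          branch 1.2.2 (add not (T or (R and T))):
            not (T or (R and T)): α-rule — add not T, not (R and T).
            not (R and T): β-rule — branch into not R  //  not T.
              branch 1.2.2.1 (add not R):
                ○ open, literals {R=0, T=0}.
              branch 1.2.2.2 (add not T):
                ○ open, literals {T=0}.
  branch 2 (add (Q and T)):
    (Q and T): α-rule — add Q, T.
    ○ open, literals {Q=1, T=1}.
0 branches closed, 5 open.
An open branch gives a satisfying assignment: P=1.

Satisfiable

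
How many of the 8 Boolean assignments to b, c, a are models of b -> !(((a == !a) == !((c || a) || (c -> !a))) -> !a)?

6

Initial set: {(b -> !(((a == !a) == !((c || a) || (c -> !a))) -> !a))}.
(b -> !(((a == !a) == !((c || a) || (c -> !a))) -> !a)): β-rule — branch into !b  //  !(((a == !a) == !((c || a) || (c -> !a))) -> !a).
  branch 1 (add !b):
    ○ open, literals {b=F}.
  branch 2 (add !(((a == !a) == !((c || a) || (c -> !a))) -> !a)):
    !(((a == !a) == !((c || a) || (c -> !a))) -> !a): α-rule — add ((a == !a) == !((c || a) || (c -> !a))), !!a.
    ((a == !a) == !((c || a) || (c -> !a))): β-rule — branch into (a == !a), !((c || a) || (c -> !a))  //  !(a == !a), !!((c || a) || (c -> !a)).
      branch 2.1 (add (a == !a), !((c || a) || (c -> !a))):
        !((c || a) || (c -> !a)): α-rule — add !(c || a), !(c -> !a).
        !(c || a): α-rule — add !c, !a.
        × closes — contains both a and !a.
      branch 2.2 (add !(a == !a), !!((c || a) || (c -> !a))):
        !(a == !a): β-rule — branch into a, !!a  //  !a, !a.
          branch 2.2.1 (add a, !!a):
            !!((c || a) || (c -> !a)): β-rule — branch into (c || a)  //  (c -> !a).
              branch 2.2.1.1 (add (c || a)):
                (c || a): β-rule — branch into c  //  a.
                  branch 2.2.1.1.1 (add c):
                    ○ open, literals {a=T, c=T}.
                  branch 2.2.1.1.2 (add a):
                    ○ open, literals {a=T}.
              branch 2.2.1.2 (add (c -> !a)):
                (c -> !a): β-rule — branch into !c  //  !a.
                  branch 2.2.1.2.1 (add !c):
                    ○ open, literals {a=T, c=F}.
                  branch 2.2.1.2.2 (add !a):
                    × closes — contains both a and !a.
          branch 2.2.2 (add !a, !a):
            × closes — contains both a and !a.
3 branches closed, 4 open.
Each open branch fixes some atoms; the unmentioned ones are free. Counting distinct full assignments: branch {b=F} (c, a) contributes 4 new; branch {a=T, c=T} (b) contributes 1 new; branch {a=T} (b, c) contributes 1 new; branch {a=T, c=F} (b) contributes 0 new. Total: 6.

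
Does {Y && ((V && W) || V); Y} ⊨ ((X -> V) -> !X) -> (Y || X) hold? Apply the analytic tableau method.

Yes

Initial set: {(Y && ((V && W) || V)); Y; !(((X -> V) -> !X) -> (Y || X))}.
(Y && ((V && W) || V)): α-rule — add Y, ((V && W) || V).
!(((X -> V) -> !X) -> (Y || X)): α-rule — add ((X -> V) -> !X), !(Y || X).
!(Y || X): α-rule — add !Y, !X.
× closes — contains both Y and !Y.
All 1 branch closes.
Every branch closed, so the premises entail the conclusion.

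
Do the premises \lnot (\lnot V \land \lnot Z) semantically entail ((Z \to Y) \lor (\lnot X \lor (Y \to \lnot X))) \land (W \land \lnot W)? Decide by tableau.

Initial set: {\lnot (\lnot V \land \lnot Z); \lnot (((Z \to Y) \lor (\lnot X \lor (Y \to \lnot X))) \land (W \land \lnot W))}.
\lnot (\lnot V \land \lnot Z): β-rule — branch into \lnot \lnot V  //  \lnot \lnot Z.
  branch 1 (add \lnot \lnot V):
    \lnot (((Z \to Y) \lor (\lnot X \lor (Y \to \lnot X))) \land (W \land \lnot W)): β-rule — branch into \lnot ((Z \to Y) \lor (\lnot X \lor (Y \to \lnot X)))  //  \lnot (W \land \lnot W).
      branch 1.1 (add \lnot ((Z \to Y) \lor (\lnot X \lor (Y \to \lnot X)))):
        \lnot ((Z \to Y) \lor (\lnot X \lor (Y \to \lnot X))): α-rule — add \lnot (Z \to Y), \lnot (\lnot X \lor (Y \to \lnot X)).
        \lnot (Z \to Y): α-rule — add Z, \lnot Y.
        \lnot (\lnot X \lor (Y \to \lnot X)): α-rule — add \lnot \lnot X, \lnot (Y \to \lnot X).
        \lnot (Y \to \lnot X): α-rule — add Y, \lnot \lnot X.
        × closes — contains both Y and \lnot Y.
      branch 1.2 (add \lnot (W \land \lnot W)):
        \lnot (W \land \lnot W): β-rule — branch into \lnot W  //  \lnot \lnot W.
          branch 1.2.1 (add \lnot W):
            ○ open, literals {V=true, W=false}.
          branch 1.2.2 (add \lnot \lnot W):
            ○ open, literals {V=true, W=true}.
  branch 2 (add \lnot \lnot Z):
    \lnot (((Z \to Y) \lor (\lnot X \lor (Y \to \lnot X))) \land (W \land \lnot W)): β-rule — branch into \lnot ((Z \to Y) \lor (\lnot X \lor (Y \to \lnot X)))  //  \lnot (W \land \lnot W).
      branch 2.1 (add \lnot ((Z \to Y) \lor (\lnot X \lor (Y \to \lnot X)))):
        \lnot ((Z \to Y) \lor (\lnot X \lor (Y \to \lnot X))): α-rule — add \lnot (Z \to Y), \lnot (\lnot X \lor (Y \to \lnot X)).
        \lnot (Z \to Y): α-rule — add Z, \lnot Y.
        \lnot (\lnot X \lor (Y \to \lnot X)): α-rule — add \lnot \lnot X, \lnot (Y \to \lnot X).
        \lnot (Y \to \lnot X): α-rule — add Y, \lnot \lnot X.
        × closes — contains both Y and \lnot Y.
      branch 2.2 (add \lnot (W \land \lnot W)):
        \lnot (W \land \lnot W): β-rule — branch into \lnot W  //  \lnot \lnot W.
          branch 2.2.1 (add \lnot W):
            ○ open, literals {W=false, Z=true}.
          branch 2.2.2 (add \lnot \lnot W):
            ○ open, literals {W=true, Z=true}.
2 branches closed, 4 open.
An open branch gives a countermodel: V=true, W=false (unmentioned atoms arbitrary); the premises hold there but the conclusion fails.

No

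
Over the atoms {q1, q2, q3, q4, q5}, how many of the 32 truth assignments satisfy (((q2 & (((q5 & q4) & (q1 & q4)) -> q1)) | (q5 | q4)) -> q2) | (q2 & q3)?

Initial set: {((((q2 & (((q5 & q4) & (q1 & q4)) -> q1)) | (q5 | q4)) -> q2) | (q2 & q3))}.
((((q2 & (((q5 & q4) & (q1 & q4)) -> q1)) | (q5 | q4)) -> q2) | (q2 & q3)): β-rule — branch into (((q2 & (((q5 & q4) & (q1 & q4)) -> q1)) | (q5 | q4)) -> q2)  //  (q2 & q3).
  branch 1 (add (((q2 & (((q5 & q4) & (q1 & q4)) -> q1)) | (q5 | q4)) -> q2)):
    (((q2 & (((q5 & q4) & (q1 & q4)) -> q1)) | (q5 | q4)) -> q2): β-rule — branch into ~((q2 & (((q5 & q4) & (q1 & q4)) -> q1)) | (q5 | q4))  //  q2.
      branch 1.1 (add ~((q2 & (((q5 & q4) & (q1 & q4)) -> q1)) | (q5 | q4))):
        ~((q2 & (((q5 & q4) & (q1 & q4)) -> q1)) | (q5 | q4)): α-rule — add ~(q2 & (((q5 & q4) & (q1 & q4)) -> q1)), ~(q5 | q4).
        ~(q5 | q4): α-rule — add ~q5, ~q4.
        ~(q2 & (((q5 & q4) & (q1 & q4)) -> q1)): β-rule — branch into ~q2  //  ~(((q5 & q4) & (q1 & q4)) -> q1).
          branch 1.1.1 (add ~q2):
            ○ open, literals {q2=F, q4=F, q5=F}.
          branch 1.1.2 (add ~(((q5 & q4) & (q1 & q4)) -> q1)):
            ~(((q5 & q4) & (q1 & q4)) -> q1): α-rule — add ((q5 & q4) & (q1 & q4)), ~q1.
            ((q5 & q4) & (q1 & q4)): α-rule — add (q5 & q4), (q1 & q4).
            (q5 & q4): α-rule — add q5, q4.
            × closes — contains both q5 and ~q5.
      branch 1.2 (add q2):
        ○ open, literals {q2=T}.
  branch 2 (add (q2 & q3)):
    (q2 & q3): α-rule — add q2, q3.
    ○ open, literals {q2=T, q3=T}.
1 branch closed, 3 open.
Each open branch fixes some atoms; the unmentioned ones are free. Counting distinct full assignments: branch {q2=F, q4=F, q5=F} (q1, q3) contributes 4 new; branch {q2=T} (q1, q3, q4, q5) contributes 16 new; branch {q2=T, q3=T} (q1, q4, q5) contributes 0 new. Total: 20.

20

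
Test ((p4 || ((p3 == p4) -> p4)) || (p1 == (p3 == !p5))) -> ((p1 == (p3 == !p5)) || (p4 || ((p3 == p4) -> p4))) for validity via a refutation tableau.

Valid

Assume the negation and expand:
Initial set: {!(((p4 || ((p3 == p4) -> p4)) || (p1 == (p3 == !p5))) -> ((p1 == (p3 == !p5)) || (p4 || ((p3 == p4) -> p4))))}.
!(((p4 || ((p3 == p4) -> p4)) || (p1 == (p3 == !p5))) -> ((p1 == (p3 == !p5)) || (p4 || ((p3 == p4) -> p4)))): α-rule — add ((p4 || ((p3 == p4) -> p4)) || (p1 == (p3 == !p5))), !((p1 == (p3 == !p5)) || (p4 || ((p3 == p4) -> p4))).
!((p1 == (p3 == !p5)) || (p4 || ((p3 == p4) -> p4))): α-rule — add !(p1 == (p3 == !p5)), !(p4 || ((p3 == p4) -> p4)).
!(p4 || ((p3 == p4) -> p4)): α-rule — add !p4, !((p3 == p4) -> p4).
!((p3 == p4) -> p4): α-rule — add (p3 == p4), !p4.
((p4 || ((p3 == p4) -> p4)) || (p1 == (p3 == !p5))): β-rule — branch into (p4 || ((p3 == p4) -> p4))  //  (p1 == (p3 == !p5)).
  branch 1 (add (p4 || ((p3 == p4) -> p4))):
    !(p1 == (p3 == !p5)): β-rule — branch into p1, !(p3 == !p5)  //  !p1, (p3 == !p5).
      branch 1.1 (add p1, !(p3 == !p5)):
        (p3 == p4): β-rule — branch into p3, p4  //  !p3, !p4.
          branch 1.1.1 (add p3, p4):
            × closes — contains both p4 and !p4.
          branch 1.1.2 (add !p3, !p4):
            (p4 || ((p3 == p4) -> p4)): β-rule — branch into p4  //  ((p3 == p4) -> p4).
              branch 1.1.2.1 (add p4):
                × closes — contains both p4 and !p4.
              branch 1.1.2.2 (add ((p3 == p4) -> p4)):
                !(p3 == !p5): β-rule — branch into p3, !!p5  //  !p3, !p5.
                  branch 1.1.2.2.1 (add p3, !!p5):
                    × closes — contains both p3 and !p3.
                  branch 1.1.2.2.2 (add !p3, !p5):
                    ((p3 == p4) -> p4): β-rule — branch into !(p3 == p4)  //  p4.
                      branch 1.1.2.2.2.1 (add !(p3 == p4)):
                        !(p3 == p4): β-rule — branch into p3, !p4  //  !p3, p4.
                          branch 1.1.2.2.2.1.1 (add p3, !p4):
                            × closes — contains both p3 and !p3.
                          branch 1.1.2.2.2.1.2 (add !p3, p4):
                            × closes — contains both p4 and !p4.
                      branch 1.1.2.2.2.2 (add p4):
                        × closes — contains both p4 and !p4.
      branch 1.2 (add !p1, (p3 == !p5)):
        (p3 == p4): β-rule — branch into p3, p4  //  !p3, !p4.
          branch 1.2.1 (add p3, p4):
            × closes — contains both p4 and !p4.
          branch 1.2.2 (add !p3, !p4):
            (p4 || ((p3 == p4) -> p4)): β-rule — branch into p4  //  ((p3 == p4) -> p4).
              branch 1.2.2.1 (add p4):
                × closes — contains both p4 and !p4.
              branch 1.2.2.2 (add ((p3 == p4) -> p4)):
                (p3 == !p5): β-rule — branch into p3, !p5  //  !p3, !!p5.
                  branch 1.2.2.2.1 (add p3, !p5):
                    × closes — contains both p3 and !p3.
                  branch 1.2.2.2.2 (add !p3, !!p5):
                    ((p3 == p4) -> p4): β-rule — branch into !(p3 == p4)  //  p4.
                      branch 1.2.2.2.2.1 (add !(p3 == p4)):
                        !(p3 == p4): β-rule — branch into p3, !p4  //  !p3, p4.
                          branch 1.2.2.2.2.1.1 (add p3, !p4):
                            × closes — contains both p3 and !p3.
                          branch 1.2.2.2.2.1.2 (add !p3, p4):
                            × closes — contains both p4 and !p4.
                      branch 1.2.2.2.2.2 (add p4):
                        × closes — contains both p4 and !p4.
  branch 2 (add (p1 == (p3 == !p5))):
    !(p1 == (p3 == !p5)): β-rule — branch into p1, !(p3 == !p5)  //  !p1, (p3 == !p5).
      branch 2.1 (add p1, !(p3 == !p5)):
        (p3 == p4): β-rule — branch into p3, p4  //  !p3, !p4.
          branch 2.1.1 (add p3, p4):
            × closes — contains both p4 and !p4.
          branch 2.1.2 (add !p3, !p4):
            (p1 == (p3 == !p5)): β-rule — branch into p1, (p3 == !p5)  //  !p1, !(p3 == !p5).
              branch 2.1.2.1 (add p1, (p3 == !p5)):
                !(p3 == !p5): β-rule — branch into p3, !!p5  //  !p3, !p5.
                  branch 2.1.2.1.1 (add p3, !!p5):
                    × closes — contains both p3 and !p3.
                  branch 2.1.2.1.2 (add !p3, !p5):
                    (p3 == !p5): β-rule — branch into p3, !p5  //  !p3, !!p5.
                      branch 2.1.2.1.2.1 (add p3, !p5):
                        × closes — contains both p3 and !p3.
                      branch 2.1.2.1.2.2 (add !p3, !!p5):
                        × closes — contains both p5 and !p5.
              branch 2.1.2.2 (add !p1, !(p3 == !p5)):
                × closes — contains both p1 and !p1.
      branch 2.2 (add !p1, (p3 == !p5)):
        (p3 == p4): β-rule — branch into p3, p4  //  !p3, !p4.
          branch 2.2.1 (add p3, p4):
            × closes — contains both p4 and !p4.
          branch 2.2.2 (add !p3, !p4):
            (p1 == (p3 == !p5)): β-rule — branch into p1, (p3 == !p5)  //  !p1, !(p3 == !p5).
              branch 2.2.2.1 (add p1, (p3 == !p5)):
                × closes — contains both p1 and !p1.
              branch 2.2.2.2 (add !p1, !(p3 == !p5)):
                (p3 == !p5): β-rule — branch into p3, !p5  //  !p3, !!p5.
                  branch 2.2.2.2.1 (add p3, !p5):
                    × closes — contains both p3 and !p3.
                  branch 2.2.2.2.2 (add !p3, !!p5):
                    !(p3 == !p5): β-rule — branch into p3, !!p5  //  !p3, !p5.
                      branch 2.2.2.2.2.1 (add p3, !!p5):
                        × closes — contains both p3 and !p3.
                      branch 2.2.2.2.2.2 (add !p3, !p5):
                        × closes — contains both p5 and !p5.
All 22 branches close.
Every branch closed, so the negation is unsatisfiable and the formula is valid.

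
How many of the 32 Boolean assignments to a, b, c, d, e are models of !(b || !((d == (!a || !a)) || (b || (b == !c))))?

12

Initial set: {!(b || !((d == (!a || !a)) || (b || (b == !c))))}.
!(b || !((d == (!a || !a)) || (b || (b == !c)))): α-rule — add !b, !!((d == (!a || !a)) || (b || (b == !c))).
!!((d == (!a || !a)) || (b || (b == !c))): β-rule — branch into (d == (!a || !a))  //  (b || (b == !c)).
  branch 1 (add (d == (!a || !a))):
    (d == (!a || !a)): β-rule — branch into d, (!a || !a)  //  !d, !(!a || !a).
      branch 1.1 (add d, (!a || !a)):
        (!a || !a): β-rule — branch into !a  //  !a.
          branch 1.1.1 (add !a):
            ○ open, literals {a=false, b=false, d=true}.
          branch 1.1.2 (add !a):
            ○ open, literals {a=false, b=false, d=true}.
      branch 1.2 (add !d, !(!a || !a)):
        !(!a || !a): α-rule — add !!a, !!a.
        ○ open, literals {a=true, b=false, d=false}.
  branch 2 (add (b || (b == !c))):
    (b || (b == !c)): β-rule — branch into b  //  (b == !c).
      branch 2.1 (add b):
        × closes — contains both b and !b.
      branch 2.2 (add (b == !c)):
        (b == !c): β-rule — branch into b, !c  //  !b, !!c.
          branch 2.2.1 (add b, !c):
            × closes — contains both b and !b.
          branch 2.2.2 (add !b, !!c):
            ○ open, literals {b=false, c=true}.
2 branches closed, 4 open.
Each open branch fixes some atoms; the unmentioned ones are free. Counting distinct full assignments: branch {a=false, b=false, d=true} (c, e) contributes 4 new; branch {a=false, b=false, d=true} (c, e) contributes 0 new; branch {a=true, b=false, d=false} (c, e) contributes 4 new; branch {b=false, c=true} (a, d, e) contributes 4 new. Total: 12.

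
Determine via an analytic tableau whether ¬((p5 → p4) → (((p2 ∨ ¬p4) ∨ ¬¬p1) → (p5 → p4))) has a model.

Initial set: {T ¬((p5 → p4) → (((p2 ∨ ¬p4) ∨ ¬¬p1) → (p5 → p4)))}.
T ¬((p5 → p4) → (((p2 ∨ ¬p4) ∨ ¬¬p1) → (p5 → p4))): α-rule — add T (p5 → p4), F (((p2 ∨ ¬p4) ∨ ¬¬p1) → (p5 → p4)).
F (((p2 ∨ ¬p4) ∨ ¬¬p1) → (p5 → p4)): α-rule — add T ((p2 ∨ ¬p4) ∨ ¬¬p1), F (p5 → p4).
F (p5 → p4): α-rule — add T p5, F p4.
T (p5 → p4): β-rule — branch into F p5  //  T p4.
  branch 1 (add F p5):
    × closes — contains both p5 and ¬p5.
  branch 2 (add T p4):
    × closes — contains both p4 and ¬p4.
All 2 branches close.
Every branch closed; the formula is unsatisfiable.

Unsatisfiable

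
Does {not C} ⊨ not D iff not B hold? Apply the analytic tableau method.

No

Initial set: {not C; not (not D iff not B)}.
not (not D iff not B): β-rule — branch into not D, not not B  //  not not D, not B.
  branch 1 (add not D, not not B):
    ○ open, literals {B=true, C=false, D=false}.
  branch 2 (add not not D, not B):
    ○ open, literals {B=false, C=false, D=true}.
0 branches closed, 2 open.
An open branch gives a countermodel: B=true, C=false, D=false (unmentioned atoms arbitrary); the premises hold there but the conclusion fails.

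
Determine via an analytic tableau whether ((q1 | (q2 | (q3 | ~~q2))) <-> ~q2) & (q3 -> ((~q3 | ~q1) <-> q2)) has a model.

Satisfiable

Initial set: {(((q1 | (q2 | (q3 | ~~q2))) <-> ~q2) & (q3 -> ((~q3 | ~q1) <-> q2)))}.
(((q1 | (q2 | (q3 | ~~q2))) <-> ~q2) & (q3 -> ((~q3 | ~q1) <-> q2))): α-rule — add ((q1 | (q2 | (q3 | ~~q2))) <-> ~q2), (q3 -> ((~q3 | ~q1) <-> q2)).
((q1 | (q2 | (q3 | ~~q2))) <-> ~q2): β-rule — branch into (q1 | (q2 | (q3 | ~~q2))), ~q2  //  ~(q1 | (q2 | (q3 | ~~q2))), ~~q2.
  branch 1 (add (q1 | (q2 | (q3 | ~~q2))), ~q2):
    (q3 -> ((~q3 | ~q1) <-> q2)): β-rule — branch into ~q3  //  ((~q3 | ~q1) <-> q2).
      branch 1.1 (add ~q3):
        (q1 | (q2 | (q3 | ~~q2))): β-rule — branch into q1  //  (q2 | (q3 | ~~q2)).
          branch 1.1.1 (add q1):
            ○ open, literals {q1=true, q2=false, q3=false}.
          branch 1.1.2 (add (q2 | (q3 | ~~q2))):
            (q2 | (q3 | ~~q2)): β-rule — branch into q2  //  (q3 | ~~q2).
              branch 1.1.2.1 (add q2):
                × closes — contains both q2 and ~q2.
              branch 1.1.2.2 (add (q3 | ~~q2)):
                (q3 | ~~q2): β-rule — branch into q3  //  ~~q2.
                  branch 1.1.2.2.1 (add q3):
                    × closes — contains both q3 and ~q3.
                  branch 1.1.2.2.2 (add ~~q2):
                    ~~q2: drop double negation, giving q2.
                    × closes — contains both q2 and ~q2.
      branch 1.2 (add ((~q3 | ~q1) <-> q2)):
        (q1 | (q2 | (q3 | ~~q2))): β-rule — branch into q1  //  (q2 | (q3 | ~~q2)).
          branch 1.2.1 (add q1):
            ((~q3 | ~q1) <-> q2): β-rule — branch into (~q3 | ~q1), q2  //  ~(~q3 | ~q1), ~q2.
              branch 1.2.1.1 (add (~q3 | ~q1), q2):
                × closes — contains both q2 and ~q2.
              branch 1.2.1.2 (add ~(~q3 | ~q1), ~q2):
                ~(~q3 | ~q1): α-rule — add ~~q3, ~~q1.
                ○ open, literals {q1=true, q2=false, q3=true}.
          branch 1.2.2 (add (q2 | (q3 | ~~q2))):
            ((~q3 | ~q1) <-> q2): β-rule — branch into (~q3 | ~q1), q2  //  ~(~q3 | ~q1), ~q2.
              branch 1.2.2.1 (add (~q3 | ~q1), q2):
                × closes — contains both q2 and ~q2.
              branch 1.2.2.2 (add ~(~q3 | ~q1), ~q2):
                ~(~q3 | ~q1): α-rule — add ~~q3, ~~q1.
                (q2 | (q3 | ~~q2)): β-rule — branch into q2  //  (q3 | ~~q2).
                  branch 1.2.2.2.1 (add q2):
                    × closes — contains both q2 and ~q2.
                  branch 1.2.2.2.2 (add (q3 | ~~q2)):
                    (q3 | ~~q2): β-rule — branch into q3  //  ~~q2.
                      branch 1.2.2.2.2.1 (add q3):
                        ○ open, literals {q1=true, q2=false, q3=true}.
                      branch 1.2.2.2.2.2 (add ~~q2):
                        ~~q2: drop double negation, giving q2.
                        × closes — contains both q2 and ~q2.
  branch 2 (add ~(q1 | (q2 | (q3 | ~~q2))), ~~q2):
    ~(q1 | (q2 | (q3 | ~~q2))): α-rule — add ~q1, ~(q2 | (q3 | ~~q2)).
    ~(q2 | (q3 | ~~q2)): α-rule — add ~q2, ~(q3 | ~~q2).
    × closes — contains both q2 and ~q2.
8 branches closed, 3 open.
An open branch gives a satisfying assignment: q1=true, q2=false, q3=false.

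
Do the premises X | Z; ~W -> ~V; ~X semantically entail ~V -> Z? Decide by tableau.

Initial set: {(X | Z); (~W -> ~V); ~X; ~(~V -> Z)}.
~(~V -> Z): α-rule — add ~V, ~Z.
(X | Z): β-rule — branch into X  //  Z.
  branch 1 (add X):
    × closes — contains both X and ~X.
  branch 2 (add Z):
    × closes — contains both Z and ~Z.
All 2 branches close.
Every branch closed, so the premises entail the conclusion.

Yes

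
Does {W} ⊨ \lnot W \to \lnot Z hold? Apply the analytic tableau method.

Initial set: {T W; F (\lnot W \to \lnot Z)}.
F (\lnot W \to \lnot Z): α-rule — add T \lnot W, F \lnot Z.
× closes — contains both W and \lnot W.
All 1 branch closes.
Every branch closed, so the premises entail the conclusion.

Yes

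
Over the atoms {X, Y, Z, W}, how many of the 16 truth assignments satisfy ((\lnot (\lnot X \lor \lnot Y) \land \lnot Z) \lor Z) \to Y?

Initial set: {(((\lnot (\lnot X \lor \lnot Y) \land \lnot Z) \lor Z) \to Y)}.
(((\lnot (\lnot X \lor \lnot Y) \land \lnot Z) \lor Z) \to Y): β-rule — branch into \lnot ((\lnot (\lnot X \lor \lnot Y) \land \lnot Z) \lor Z)  //  Y.
  branch 1 (add \lnot ((\lnot (\lnot X \lor \lnot Y) \land \lnot Z) \lor Z)):
    \lnot ((\lnot (\lnot X \lor \lnot Y) \land \lnot Z) \lor Z): α-rule — add \lnot (\lnot (\lnot X \lor \lnot Y) \land \lnot Z), \lnot Z.
    \lnot (\lnot (\lnot X \lor \lnot Y) \land \lnot Z): β-rule — branch into \lnot \lnot (\lnot X \lor \lnot Y)  //  \lnot \lnot Z.
      branch 1.1 (add \lnot \lnot (\lnot X \lor \lnot Y)):
        \lnot \lnot (\lnot X \lor \lnot Y): β-rule — branch into \lnot X  //  \lnot Y.
          branch 1.1.1 (add \lnot X):
            ○ open, literals {X=false, Z=false}.
          branch 1.1.2 (add \lnot Y):
            ○ open, literals {Y=false, Z=false}.
      branch 1.2 (add \lnot \lnot Z):
        × closes — contains both Z and \lnot Z.
  branch 2 (add Y):
    ○ open, literals {Y=true}.
1 branch closed, 3 open.
Each open branch fixes some atoms; the unmentioned ones are free. Counting distinct full assignments: branch {X=false, Z=false} (Y, W) contributes 4 new; branch {Y=false, Z=false} (X, W) contributes 2 new; branch {Y=true} (X, Z, W) contributes 6 new. Total: 12.

12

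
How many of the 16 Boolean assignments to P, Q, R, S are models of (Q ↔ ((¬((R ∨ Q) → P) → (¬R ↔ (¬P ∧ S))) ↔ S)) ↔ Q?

7

Initial set: {((Q ↔ ((¬((R ∨ Q) → P) → (¬R ↔ (¬P ∧ S))) ↔ S)) ↔ Q)}.
((Q ↔ ((¬((R ∨ Q) → P) → (¬R ↔ (¬P ∧ S))) ↔ S)) ↔ Q): β-rule — branch into (Q ↔ ((¬((R ∨ Q) → P) → (¬R ↔ (¬P ∧ S))) ↔ S)), Q  //  ¬(Q ↔ ((¬((R ∨ Q) → P) → (¬R ↔ (¬P ∧ S))) ↔ S)), ¬Q.
  branch 1 (add (Q ↔ ((¬((R ∨ Q) → P) → (¬R ↔ (¬P ∧ S))) ↔ S)), Q):
    (Q ↔ ((¬((R ∨ Q) → P) → (¬R ↔ (¬P ∧ S))) ↔ S)): β-rule — branch into Q, ((¬((R ∨ Q) → P) → (¬R ↔ (¬P ∧ S))) ↔ S)  //  ¬Q, ¬((¬((R ∨ Q) → P) → (¬R ↔ (¬P ∧ S))) ↔ S).
      branch 1.1 (add Q, ((¬((R ∨ Q) → P) → (¬R ↔ (¬P ∧ S))) ↔ S)):
        ((¬((R ∨ Q) → P) → (¬R ↔ (¬P ∧ S))) ↔ S): β-rule — branch into (¬((R ∨ Q) → P) → (¬R ↔ (¬P ∧ S))), S  //  ¬(¬((R ∨ Q) → P) → (¬R ↔ (¬P ∧ S))), ¬S.
          branch 1.1.1 (add (¬((R ∨ Q) → P) → (¬R ↔ (¬P ∧ S))), S):
            (¬((R ∨ Q) → P) → (¬R ↔ (¬P ∧ S))): β-rule — branch into ¬¬((R ∨ Q) → P)  //  (¬R ↔ (¬P ∧ S)).
              branch 1.1.1.1 (add ¬¬((R ∨ Q) → P)):
                ¬¬((R ∨ Q) → P): β-rule — branch into ¬(R ∨ Q)  //  P.
                  branch 1.1.1.1.1 (add ¬(R ∨ Q)):
                    ¬(R ∨ Q): α-rule — add ¬R, ¬Q.
                    × closes — contains both Q and ¬Q.
                  branch 1.1.1.1.2 (add P):
                    ○ open, literals {P=1, Q=1, S=1}.
              branch 1.1.1.2 (add (¬R ↔ (¬P ∧ S))):
                (¬R ↔ (¬P ∧ S)): β-rule — branch into ¬R, (¬P ∧ S)  //  ¬¬R, ¬(¬P ∧ S).
                  branch 1.1.1.2.1 (add ¬R, (¬P ∧ S)):
                    (¬P ∧ S): α-rule — add ¬P, S.
                    ○ open, literals {P=0, Q=1, R=0, S=1}.
                  branch 1.1.1.2.2 (add ¬¬R, ¬(¬P ∧ S)):
                    ¬(¬P ∧ S): β-rule — branch into ¬¬P  //  ¬S.
                      branch 1.1.1.2.2.1 (add ¬¬P):
                        ○ open, literals {P=1, Q=1, R=1, S=1}.
                      branch 1.1.1.2.2.2 (add ¬S):
                        × closes — contains both S and ¬S.
          branch 1.1.2 (add ¬(¬((R ∨ Q) → P) → (¬R ↔ (¬P ∧ S))), ¬S):
            ¬(¬((R ∨ Q) → P) → (¬R ↔ (¬P ∧ S))): α-rule — add ¬((R ∨ Q) → P), ¬(¬R ↔ (¬P ∧ S)).
            ¬((R ∨ Q) → P): α-rule — add (R ∨ Q), ¬P.
            ¬(¬R ↔ (¬P ∧ S)): β-rule — branch into ¬R, ¬(¬P ∧ S)  //  ¬¬R, (¬P ∧ S).
              branch 1.1.2.1 (add ¬R, ¬(¬P ∧ S)):
                (R ∨ Q): β-rule — branch into R  //  Q.
                  branch 1.1.2.1.1 (add R):
                    × closes — contains both R and ¬R.
                  branch 1.1.2.1.2 (add Q):
                    ¬(¬P ∧ S): β-rule — branch into ¬¬P  //  ¬S.
                      branch 1.1.2.1.2.1 (add ¬¬P):
                        × closes — contains both P and ¬P.
                      branch 1.1.2.1.2.2 (add ¬S):
                        ○ open, literals {P=0, Q=1, R=0, S=0}.
              branch 1.1.2.2 (add ¬¬R, (¬P ∧ S)):
                (¬P ∧ S): α-rule — add ¬P, S.
                × closes — contains both S and ¬S.
      branch 1.2 (add ¬Q, ¬((¬((R ∨ Q) → P) → (¬R ↔ (¬P ∧ S))) ↔ S)):
        × closes — contains both Q and ¬Q.
  branch 2 (add ¬(Q ↔ ((¬((R ∨ Q) → P) → (¬R ↔ (¬P ∧ S))) ↔ S)), ¬Q):
    ¬(Q ↔ ((¬((R ∨ Q) → P) → (¬R ↔ (¬P ∧ S))) ↔ S)): β-rule — branch into Q, ¬((¬((R ∨ Q) → P) → (¬R ↔ (¬P ∧ S))) ↔ S)  //  ¬Q, ((¬((R ∨ Q) → P) → (¬R ↔ (¬P ∧ S))) ↔ S).
      branch 2.1 (add Q, ¬((¬((R ∨ Q) → P) → (¬R ↔ (¬P ∧ S))) ↔ S)):
        × closes — contains both Q and ¬Q.
      branch 2.2 (add ¬Q, ((¬((R ∨ Q) → P) → (¬R ↔ (¬P ∧ S))) ↔ S)):
        ((¬((R ∨ Q) → P) → (¬R ↔ (¬P ∧ S))) ↔ S): β-rule — branch into (¬((R ∨ Q) → P) → (¬R ↔ (¬P ∧ S))), S  //  ¬(¬((R ∨ Q) → P) → (¬R ↔ (¬P ∧ S))), ¬S.
          branch 2.2.1 (add (¬((R ∨ Q) → P) → (¬R ↔ (¬P ∧ S))), S):
            (¬((R ∨ Q) → P) → (¬R ↔ (¬P ∧ S))): β-rule — branch into ¬¬((R ∨ Q) → P)  //  (¬R ↔ (¬P ∧ S)).
              branch 2.2.1.1 (add ¬¬((R ∨ Q) → P)):
                ¬¬((R ∨ Q) → P): β-rule — branch into ¬(R ∨ Q)  //  P.
                  branch 2.2.1.1.1 (add ¬(R ∨ Q)):
                    ¬(R ∨ Q): α-rule — add ¬R, ¬Q.
                    ○ open, literals {Q=0, R=0, S=1}.
                  branch 2.2.1.1.2 (add P):
                    ○ open, literals {P=1, Q=0, S=1}.
              branch 2.2.1.2 (add (¬R ↔ (¬P ∧ S))):
                (¬R ↔ (¬P ∧ S)): β-rule — branch into ¬R, (¬P ∧ S)  //  ¬¬R, ¬(¬P ∧ S).
                  branch 2.2.1.2.1 (add ¬R, (¬P ∧ S)):
                    (¬P ∧ S): α-rule — add ¬P, S.
                    ○ open, literals {P=0, Q=0, R=0, S=1}.
                  branch 2.2.1.2.2 (add ¬¬R, ¬(¬P ∧ S)):
                    ¬(¬P ∧ S): β-rule — branch into ¬¬P  //  ¬S.
                      branch 2.2.1.2.2.1 (add ¬¬P):
                        ○ open, literals {P=1, Q=0, R=1, S=1}.
                      branch 2.2.1.2.2.2 (add ¬S):
                        × closes — contains both S and ¬S.
          branch 2.2.2 (add ¬(¬((R ∨ Q) → P) → (¬R ↔ (¬P ∧ S))), ¬S):
            ¬(¬((R ∨ Q) → P) → (¬R ↔ (¬P ∧ S))): α-rule — add ¬((R ∨ Q) → P), ¬(¬R ↔ (¬P ∧ S)).
            ¬((R ∨ Q) → P): α-rule — add (R ∨ Q), ¬P.
            ¬(¬R ↔ (¬P ∧ S)): β-rule — branch into ¬R, ¬(¬P ∧ S)  //  ¬¬R, (¬P ∧ S).
              branch 2.2.2.1 (add ¬R, ¬(¬P ∧ S)):
                (R ∨ Q): β-rule — branch into R  //  Q.
                  branch 2.2.2.1.1 (add R):
                    × closes — contains both R and ¬R.
                  branch 2.2.2.1.2 (add Q):
                    × closes — contains both Q and ¬Q.
              branch 2.2.2.2 (add ¬¬R, (¬P ∧ S)):
                (¬P ∧ S): α-rule — add ¬P, S.
                × closes — contains both S and ¬S.
11 branches closed, 8 open.
Each open branch fixes some atoms; the unmentioned ones are free. Counting distinct full assignments: branch {P=1, Q=1, S=1} (R) contributes 2 new; branch {P=0, Q=1, R=0, S=1} (none free) contributes 1 new; branch {P=1, Q=1, R=1, S=1} (none free) contributes 0 new; branch {P=0, Q=1, R=0, S=0} (none free) contributes 1 new; branch {Q=0, R=0, S=1} (P) contributes 2 new; branch {P=1, Q=0, S=1} (R) contributes 1 new; branch {P=0, Q=0, R=0, S=1} (none free) contributes 0 new; branch {P=1, Q=0, R=1, S=1} (none free) contributes 0 new. Total: 7.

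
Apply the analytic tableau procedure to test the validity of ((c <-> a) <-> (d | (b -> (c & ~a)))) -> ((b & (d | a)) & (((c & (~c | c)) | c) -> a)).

Not valid

Assume the negation and expand:
Initial set: {F (((c <-> a) <-> (d | (b -> (c & ~a)))) -> ((b & (d | a)) & (((c & (~c | c)) | c) -> a)))}.
F (((c <-> a) <-> (d | (b -> (c & ~a)))) -> ((b & (d | a)) & (((c & (~c | c)) | c) -> a))): α-rule — add T ((c <-> a) <-> (d | (b -> (c & ~a)))), F ((b & (d | a)) & (((c & (~c | c)) | c) -> a)).
T ((c <-> a) <-> (d | (b -> (c & ~a)))): β-rule — branch into T (c <-> a), T (d | (b -> (c & ~a)))  //  F (c <-> a), F (d | (b -> (c & ~a))).
  branch 1 (add T (c <-> a), T (d | (b -> (c & ~a)))):
    F ((b & (d | a)) & (((c & (~c | c)) | c) -> a)): β-rule — branch into F (b & (d | a))  //  F (((c & (~c | c)) | c) -> a).
      branch 1.1 (add F (b & (d | a))):
        T (c <-> a): β-rule — branch into T c, T a  //  F c, F a.
          branch 1.1.1 (add T c, T a):
            T (d | (b -> (c & ~a))): β-rule — branch into T d  //  T (b -> (c & ~a)).
              branch 1.1.1.1 (add T d):
                F (b & (d | a)): β-rule — branch into F b  //  F (d | a).
                  branch 1.1.1.1.1 (add F b):
                    ○ open, literals {a=T, b=F, c=T, d=T}.
                  branch 1.1.1.1.2 (add F (d | a)):
                    F (d | a): α-rule — add F d, F a.
                    × closes — contains both d and ~d.
              branch 1.1.1.2 (add T (b -> (c & ~a))):
                F (b & (d | a)): β-rule — branch into F b  //  F (d | a).
                  branch 1.1.1.2.1 (add F b):
                    T (b -> (c & ~a)): β-rule — branch into F b  //  T (c & ~a).
                      branch 1.1.1.2.1.1 (add F b):
                        ○ open, literals {a=T, b=F, c=T}.
                      branch 1.1.1.2.1.2 (add T (c & ~a)):
                        T (c & ~a): α-rule — add T c, T ~a.
                        × closes — contains both a and ~a.
                  branch 1.1.1.2.2 (add F (d | a)):
                    F (d | a): α-rule — add F d, F a.
                    × closes — contains both a and ~a.
          branch 1.1.2 (add F c, F a):
            T (d | (b -> (c & ~a))): β-rule — branch into T d  //  T (b -> (c & ~a)).
              branch 1.1.2.1 (add T d):
                F (b & (d | a)): β-rule — branch into F b  //  F (d | a).
                  branch 1.1.2.1.1 (add F b):
                    ○ open, literals {a=F, b=F, c=F, d=T}.
                  branch 1.1.2.1.2 (add F (d | a)):
                    F (d | a): α-rule — add F d, F a.
                    × closes — contains both d and ~d.
              branch 1.1.2.2 (add T (b -> (c & ~a))):
                F (b & (d | a)): β-rule — branch into F b  //  F (d | a).
                  branch 1.1.2.2.1 (add F b):
                    T (b -> (c & ~a)): β-rule — branch into F b  //  T (c & ~a).
                      branch 1.1.2.2.1.1 (add F b):
                        ○ open, literals {a=F, b=F, c=F}.
                      branch 1.1.2.2.1.2 (add T (c & ~a)):
                        T (c & ~a): α-rule — add T c, T ~a.
                        × closes — contains both c and ~c.
                  branch 1.1.2.2.2 (add F (d | a)):
                    F (d | a): α-rule — add F d, F a.
                    T (b -> (c & ~a)): β-rule — branch into F b  //  T (c & ~a).
                      branch 1.1.2.2.2.1 (add F b):
                        ○ open, literals {a=F, b=F, c=F, d=F}.
                      branch 1.1.2.2.2.2 (add T (c & ~a)):
                        T (c & ~a): α-rule — add T c, T ~a.
                        × closes — contains both c and ~c.
      branch 1.2 (add F (((c & (~c | c)) | c) -> a)):
        F (((c & (~c | c)) | c) -> a): α-rule — add T ((c & (~c | c)) | c), F a.
        T (c <-> a): β-rule — branch into T c, T a  //  F c, F a.
          branch 1.2.1 (add T c, T a):
            × closes — contains both a and ~a.
          branch 1.2.2 (add F c, F a):
            T (d | (b -> (c & ~a))): β-rule — branch into T d  //  T (b -> (c & ~a)).
              branch 1.2.2.1 (add T d):
                T ((c & (~c | c)) | c): β-rule — branch into T (c & (~c | c))  //  T c.
                  branch 1.2.2.1.1 (add T (c & (~c | c))):
                    T (c & (~c | c)): α-rule — add T c, T (~c | c).
                    × closes — contains both c and ~c.
                  branch 1.2.2.1.2 (add T c):
                    × closes — contains both c and ~c.
              branch 1.2.2.2 (add T (b -> (c & ~a))):
                T ((c & (~c | c)) | c): β-rule — branch into T (c & (~c | c))  //  T c.
                  branch 1.2.2.2.1 (add T (c & (~c | c))):
                    T (c & (~c | c)): α-rule — add T c, T (~c | c).
                    × closes — contains both c and ~c.
                  branch 1.2.2.2.2 (add T c):
                    × closes — contains both c and ~c.
  branch 2 (add F (c <-> a), F (d | (b -> (c & ~a)))):
    F (d | (b -> (c & ~a))): α-rule — add F d, F (b -> (c & ~a)).
    F (b -> (c & ~a)): α-rule — add T b, F (c & ~a).
    F ((b & (d | a)) & (((c & (~c | c)) | c) -> a)): β-rule — branch into F (b & (d | a))  //  F (((c & (~c | c)) | c) -> a).
      branch 2.1 (add F (b & (d | a))):
        F (c <-> a): β-rule — branch into T c, F a  //  F c, T a.
          branch 2.1.1 (add T c, F a):
            F (c & ~a): β-rule — branch into F c  //  F ~a.
              branch 2.1.1.1 (add F c):
                × closes — contains both c and ~c.
              branch 2.1.1.2 (add F ~a):
                × closes — contains both a and ~a.
          branch 2.1.2 (add F c, T a):
            F (c & ~a): β-rule — branch into F c  //  F ~a.
              branch 2.1.2.1 (add F c):
                F (b & (d | a)): β-rule — branch into F b  //  F (d | a).
                  branch 2.1.2.1.1 (add F b):
                    × closes — contains both b and ~b.
                  branch 2.1.2.1.2 (add F (d | a)):
                    F (d | a): α-rule — add F d, F a.
                    × closes — contains both a and ~a.
              branch 2.1.2.2 (add F ~a):
                F (b & (d | a)): β-rule — branch into F b  //  F (d | a).
                  branch 2.1.2.2.1 (add F b):
                    × closes — contains both b and ~b.
                  branch 2.1.2.2.2 (add F (d | a)):
                    F (d | a): α-rule — add F d, F a.
                    × closes — contains both a and ~a.
      branch 2.2 (add F (((c & (~c | c)) | c) -> a)):
        F (((c & (~c | c)) | c) -> a): α-rule — add T ((c & (~c | c)) | c), F a.
        F (c <-> a): β-rule — branch into T c, F a  //  F c, T a.
          branch 2.2.1 (add T c, F a):
            F (c & ~a): β-rule — branch into F c  //  F ~a.
              branch 2.2.1.1 (add F c):
                × closes — contains both c and ~c.
              branch 2.2.1.2 (add F ~a):
                × closes — contains both a and ~a.
          branch 2.2.2 (add F c, T a):
            × closes — contains both a and ~a.
20 branches closed, 5 open.
An open branch gives a countermodel: a=T, b=F, c=T, d=T (unmentioned atoms arbitrary); under it the original formula is false.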